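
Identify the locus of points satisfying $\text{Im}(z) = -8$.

Im(z) = y where z = x + yi; the equation y = -8 is satisfied by all points with that y-coordinate
Locus: Horizontal line y = -8


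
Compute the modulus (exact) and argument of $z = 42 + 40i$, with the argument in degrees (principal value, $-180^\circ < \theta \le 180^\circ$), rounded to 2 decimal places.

|z| = sqrt(42^2 + 40^2) = 58
arg(z) = arctan(b/a) = arctan(40/42) (quadrant-adjusted) = 43.60°


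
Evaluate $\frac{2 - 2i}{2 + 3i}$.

Multiply numerator and denominator by conjugate (2 - 3i):
= (2 - 2i)(2 - 3i) / (2^2 + 3^2)
= (-2 - 10i) / 13
= -2/13 - (10/13)i


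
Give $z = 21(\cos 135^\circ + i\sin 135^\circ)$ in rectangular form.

a = r cos θ = 21 * -sqrt(2)/2 = -21*sqrt(2)/2
b = r sin θ = 21 * sqrt(2)/2 = 21*sqrt(2)/2
z = -21*sqrt(2)/2 + (21*sqrt(2)/2)i


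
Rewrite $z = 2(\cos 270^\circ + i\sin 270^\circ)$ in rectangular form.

a = r cos θ = 2 * 0 = 0
b = r sin θ = 2 * -1 = -2
z = -2i


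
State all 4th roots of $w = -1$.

|w| = 1, arg(w) = 180°
Root modulus = 1^(1/4) = 1
Root arguments: θ_k = (180° + 360°k)/4 for k = 0, 1, ..., 3
Roots: sqrt(2)/2 + (sqrt(2)/2)i, -sqrt(2)/2 + (sqrt(2)/2)i, -sqrt(2)/2 - (sqrt(2)/2)i, sqrt(2)/2 - (sqrt(2)/2)i


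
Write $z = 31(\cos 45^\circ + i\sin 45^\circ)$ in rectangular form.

a = r cos θ = 31 * sqrt(2)/2 = 31*sqrt(2)/2
b = r sin θ = 31 * sqrt(2)/2 = 31*sqrt(2)/2
z = 31*sqrt(2)/2 + (31*sqrt(2)/2)i


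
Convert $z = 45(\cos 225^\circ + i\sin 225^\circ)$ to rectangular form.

a = r cos θ = 45 * -sqrt(2)/2 = -45*sqrt(2)/2
b = r sin θ = 45 * -sqrt(2)/2 = -45*sqrt(2)/2
z = -45*sqrt(2)/2 - (45*sqrt(2)/2)i


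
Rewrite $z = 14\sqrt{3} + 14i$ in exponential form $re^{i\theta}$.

r = |z| = sqrt((14*sqrt(3))^2 + (14)^2) = sqrt(588 + 196) = sqrt(784) = 28
θ = arctan(b/a) = arctan(14/24.2487) (quadrant-adjusted) = 30° = π/6
z = 28e^(i*π/6)


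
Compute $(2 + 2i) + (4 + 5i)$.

(2 + 4) + (2 + 5)i = 6 + 7i


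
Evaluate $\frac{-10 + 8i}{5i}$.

Multiply numerator and denominator by conjugate (-5i):
= (-10 + 8i)(-5i) / (0^2 + 5^2)
= (40 + 50i) / 25
Divide through by 5: (8 + 10i) / 5
= 8/5 + 2i


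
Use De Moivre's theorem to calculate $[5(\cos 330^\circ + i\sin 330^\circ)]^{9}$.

By De Moivre: z^n = r^n(cos(nθ) + i sin(nθ))
= 5^9(cos(9*330°) + i sin(9*330°))
= 1953125(cos 90° + i sin 90°)
= 1953125i


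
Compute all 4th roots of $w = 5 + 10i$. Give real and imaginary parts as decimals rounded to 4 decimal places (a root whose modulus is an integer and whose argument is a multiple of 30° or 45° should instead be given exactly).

|w| = sqrt(125) ≈ 11.180340, arg(w) ≈ 63.434949°
Root modulus = sqrt(125)^(1/4) ≈ 1.828579
Root arguments: θ_k = (arg(w) + 360°k)/4 for k = 0, 1, ..., 3
Compute each root as (root modulus)(cos θ_k + i sin θ_k) using full-precision intermediates, then round to 4 decimal places.
Roots: 1.7590 + 0.4997i, -0.4997 + 1.7590i, -1.7590 - 0.4997i, 0.4997 - 1.7590i


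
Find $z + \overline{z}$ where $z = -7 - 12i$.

z + conjugate(z) = (a + bi) + (a - bi) = 2a
= 2 * (-7) = -14


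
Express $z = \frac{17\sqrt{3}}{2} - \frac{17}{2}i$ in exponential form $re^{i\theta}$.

r = |z| = sqrt((17*sqrt(3)/2)^2 + (-17/2)^2) = sqrt(867/4 + 289/4) = sqrt(289) = 17
θ = arctan(b/a) = arctan(-8.5/14.7224) (quadrant-adjusted) = -30° = -π/6
z = 17e^(-i*π/6)


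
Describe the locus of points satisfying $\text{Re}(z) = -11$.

Re(z) = x where z = x + yi; the equation x = -11 is satisfied by all points with that x-coordinate
Locus: Vertical line x = -11


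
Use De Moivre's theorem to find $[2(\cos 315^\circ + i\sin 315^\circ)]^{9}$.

By De Moivre: z^n = r^n(cos(nθ) + i sin(nθ))
= 2^9(cos(9*315°) + i sin(9*315°))
= 512(cos 315° + i sin 315°)
= 256*sqrt(2) - 256*sqrt(2)i


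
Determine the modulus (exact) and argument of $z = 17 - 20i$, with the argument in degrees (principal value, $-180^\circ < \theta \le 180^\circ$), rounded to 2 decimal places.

|z| = sqrt(17^2 + (-20)^2) = sqrt(689)
arg(z) = arctan(b/a) = arctan(-20/17) (quadrant-adjusted) = -49.64°


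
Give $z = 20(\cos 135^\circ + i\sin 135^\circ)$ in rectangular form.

a = r cos θ = 20 * -sqrt(2)/2 = -10*sqrt(2)
b = r sin θ = 20 * sqrt(2)/2 = 10*sqrt(2)
z = -10*sqrt(2) + 10*sqrt(2)i


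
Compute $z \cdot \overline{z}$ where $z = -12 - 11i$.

z * conjugate(z) = |z|^2 = a^2 + b^2
= (-12)^2 + (-11)^2 = 265


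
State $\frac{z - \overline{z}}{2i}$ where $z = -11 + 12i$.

z - conjugate(z) = 2bi
(z - conjugate(z))/(2i) = 2bi/(2i) = b = 12


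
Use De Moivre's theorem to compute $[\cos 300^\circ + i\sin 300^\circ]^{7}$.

By De Moivre: z^n = r^n(cos(nθ) + i sin(nθ))
= 1^7(cos(7*300°) + i sin(7*300°))
= 1(cos 300° + i sin 300°)
= 1/2 - (sqrt(3)/2)i


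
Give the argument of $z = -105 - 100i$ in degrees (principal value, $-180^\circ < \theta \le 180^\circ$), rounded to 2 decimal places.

θ = arctan(b/a) = arctan(-100/-105) (quadrant-adjusted) = -136.40°


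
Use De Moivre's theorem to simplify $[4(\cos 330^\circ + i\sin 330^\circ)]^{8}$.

By De Moivre: z^n = r^n(cos(nθ) + i sin(nθ))
= 4^8(cos(8*330°) + i sin(8*330°))
= 65536(cos 120° + i sin 120°)
= -32768 + 32768*sqrt(3)i


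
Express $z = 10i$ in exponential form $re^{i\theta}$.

r = |z| = sqrt((0)^2 + (10)^2) = sqrt(0 + 100) = sqrt(100) = 10
a = 0 and b > 0, so z lies on the positive imaginary axis: θ = 90° = π/2
z = 10e^(i*π/2)


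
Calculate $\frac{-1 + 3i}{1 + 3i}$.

Multiply numerator and denominator by conjugate (1 - 3i):
= (-1 + 3i)(1 - 3i) / (1^2 + 3^2)
= (8 + 6i) / 10
Divide through by 2: (4 + 3i) / 5
= 4/5 + (3/5)i


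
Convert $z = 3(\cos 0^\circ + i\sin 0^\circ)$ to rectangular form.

a = r cos θ = 3 * 1 = 3
b = r sin θ = 3 * 0 = 0
z = 3


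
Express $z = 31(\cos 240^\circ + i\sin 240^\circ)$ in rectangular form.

a = r cos θ = 31 * -1/2 = -31/2
b = r sin θ = 31 * -sqrt(3)/2 = -31*sqrt(3)/2
z = -31/2 - (31*sqrt(3)/2)i


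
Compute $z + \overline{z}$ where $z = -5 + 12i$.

z + conjugate(z) = (a + bi) + (a - bi) = 2a
= 2 * (-5) = -10


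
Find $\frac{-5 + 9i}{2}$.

Divisor is real, so divide each part by 2:
= -5/2 + (9/2)i


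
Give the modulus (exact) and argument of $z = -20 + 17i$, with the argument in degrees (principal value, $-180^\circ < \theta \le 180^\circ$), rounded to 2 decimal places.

|z| = sqrt((-20)^2 + 17^2) = sqrt(689)
arg(z) = arctan(b/a) = arctan(17/-20) (quadrant-adjusted) = 139.64°


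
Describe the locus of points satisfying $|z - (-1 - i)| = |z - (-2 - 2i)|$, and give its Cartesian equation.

|z - z1| = |z - z2| means z is equidistant from z1 and z2,
i.e. the perpendicular bisector of the segment from (-1, -1) to (-2, -2) (midpoint (-3/2, -3/2)).
With z = x + yi, square both sides:
(x - (-1))^2 + (y - (-1))^2 = (x - (-2))^2 + (y - (-2))^2
The x^2 and y^2 terms cancel: -2x + (-2)y = 8 - 2 = 6
Simplify: x + y = -3
Locus: Perpendicular bisector of the segment from (-1, -1) to (-2, -2): the line x + y = -3


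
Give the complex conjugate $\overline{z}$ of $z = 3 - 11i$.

If z = a + bi, then conjugate(z) = a - bi
conjugate(3 - 11i) = 3 + 11i


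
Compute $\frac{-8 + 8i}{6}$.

Divisor is real, so divide each part by 6:
= -4/3 + (4/3)i


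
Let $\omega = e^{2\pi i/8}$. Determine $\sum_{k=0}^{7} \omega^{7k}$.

Let ζ = ω^7 = e^(2πi·7/8). Since 8 ∤ 7, ζ ≠ 1.
Sum = Σ_{k=0}^{7} ζ^k = (ζ^8 - 1)/(ζ - 1) = (ω^{7·8} - 1)/(ζ - 1) = (1 - 1)/(ζ - 1) = 0


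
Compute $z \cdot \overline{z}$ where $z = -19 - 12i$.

z * conjugate(z) = |z|^2 = a^2 + b^2
= (-19)^2 + (-12)^2 = 505


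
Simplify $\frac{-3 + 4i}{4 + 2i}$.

Multiply numerator and denominator by conjugate (4 - 2i):
= (-3 + 4i)(4 - 2i) / (4^2 + 2^2)
= (-4 + 22i) / 20
Divide through by 2: (-2 + 11i) / 10
= -1/5 + (11/10)i


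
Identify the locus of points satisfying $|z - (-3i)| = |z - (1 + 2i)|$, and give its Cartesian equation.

|z - z1| = |z - z2| means z is equidistant from z1 and z2,
i.e. the perpendicular bisector of the segment from (0, -3) to (1, 2) (midpoint (1/2, -1/2)).
With z = x + yi, square both sides:
(x - 0)^2 + (y - (-3))^2 = (x - 1)^2 + (y - 2)^2
The x^2 and y^2 terms cancel: 2x + 10y = 5 - 9 = -4
Simplify: x + 5y = -2
Locus: Perpendicular bisector of the segment from (0, -3) to (1, 2): the line x + 5y = -2


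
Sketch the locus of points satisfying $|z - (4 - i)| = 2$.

|z - z0| = r describes a circle centered at z0 with radius r
Here z0 = 4 - i and r = 2
Locus: Circle centered at (4, -1) with radius 2


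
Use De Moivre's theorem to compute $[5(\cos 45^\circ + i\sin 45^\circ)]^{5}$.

By De Moivre: z^n = r^n(cos(nθ) + i sin(nθ))
= 5^5(cos(5*45°) + i sin(5*45°))
= 3125(cos 225° + i sin 225°)
= -3125*sqrt(2)/2 - (3125*sqrt(2)/2)i


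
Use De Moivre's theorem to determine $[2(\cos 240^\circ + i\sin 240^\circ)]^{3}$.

By De Moivre: z^n = r^n(cos(nθ) + i sin(nθ))
= 2^3(cos(3*240°) + i sin(3*240°))
= 8(cos 0° + i sin 0°)
= 8


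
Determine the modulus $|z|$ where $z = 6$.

|z| = sqrt(a^2 + b^2) = sqrt(6^2 + 0^2) = sqrt(36) = 6


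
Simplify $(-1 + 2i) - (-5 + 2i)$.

(-1 - (-5)) + (2 - 2)i = 4


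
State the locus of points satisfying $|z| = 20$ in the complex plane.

|z| = 20 means sqrt(x^2 + y^2) = 20
This is a circle of radius 20 centered at the origin


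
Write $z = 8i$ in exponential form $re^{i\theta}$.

r = |z| = sqrt((0)^2 + (8)^2) = sqrt(0 + 64) = sqrt(64) = 8
a = 0 and b > 0, so z lies on the positive imaginary axis: θ = 90° = π/2
z = 8e^(i*π/2)


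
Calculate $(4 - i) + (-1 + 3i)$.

(4 + (-1)) + (-1 + 3)i = 3 + 2i


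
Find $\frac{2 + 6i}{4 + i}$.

Multiply numerator and denominator by conjugate (4 - i):
= (2 + 6i)(4 - i) / (4^2 + 1^2)
= (14 + 22i) / 17
= 14/17 + (22/17)i


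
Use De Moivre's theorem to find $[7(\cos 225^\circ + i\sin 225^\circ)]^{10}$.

By De Moivre: z^n = r^n(cos(nθ) + i sin(nθ))
= 7^10(cos(10*225°) + i sin(10*225°))
= 282475249(cos 90° + i sin 90°)
= 282475249i


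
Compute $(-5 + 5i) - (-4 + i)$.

(-5 - (-4)) + (5 - 1)i = -1 + 4i


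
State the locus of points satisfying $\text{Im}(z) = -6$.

Im(z) = y where z = x + yi; the equation y = -6 is satisfied by all points with that y-coordinate
Locus: Horizontal line y = -6


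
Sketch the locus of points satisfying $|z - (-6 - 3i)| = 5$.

|z - z0| = r describes a circle centered at z0 with radius r
Here z0 = -6 - 3i and r = 5
Locus: Circle centered at (-6, -3) with radius 5


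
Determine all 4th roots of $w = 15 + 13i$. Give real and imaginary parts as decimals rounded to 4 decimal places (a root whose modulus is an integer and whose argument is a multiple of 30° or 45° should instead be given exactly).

|w| = sqrt(394) ≈ 19.849433, arg(w) ≈ 40.914383°
Root modulus = sqrt(394)^(1/4) ≈ 2.110751
Root arguments: θ_k = (arg(w) + 360°k)/4 for k = 0, 1, ..., 3
Compute each root as (root modulus)(cos θ_k + i sin θ_k) using full-precision intermediates, then round to 4 decimal places.
Roots: 2.0772 + 0.3748i, -0.3748 + 2.0772i, -2.0772 - 0.3748i, 0.3748 - 2.0772i


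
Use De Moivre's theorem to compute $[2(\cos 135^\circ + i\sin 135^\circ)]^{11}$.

By De Moivre: z^n = r^n(cos(nθ) + i sin(nθ))
= 2^11(cos(11*135°) + i sin(11*135°))
= 2048(cos 45° + i sin 45°)
= 1024*sqrt(2) + 1024*sqrt(2)i


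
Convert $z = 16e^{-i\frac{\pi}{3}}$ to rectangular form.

a = r cos θ = 16 * 1/2 = 8
b = r sin θ = 16 * -sqrt(3)/2 = -8*sqrt(3)
z = 8 - 8*sqrt(3)i


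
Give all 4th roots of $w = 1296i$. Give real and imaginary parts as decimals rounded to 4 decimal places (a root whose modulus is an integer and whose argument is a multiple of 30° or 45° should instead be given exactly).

|w| = 1296, arg(w) = 90°
Root modulus = 1296^(1/4) = 6
Root arguments: θ_k = (90° + 360°k)/4 for k = 0, 1, ..., 3
Compute each root as (root modulus)(cos θ_k + i sin θ_k) using full-precision intermediates, then round to 4 decimal places.
Roots: 5.5433 + 2.2961i, -2.2961 + 5.5433i, -5.5433 - 2.2961i, 2.2961 - 5.5433i


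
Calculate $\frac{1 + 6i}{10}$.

Divisor is real, so divide each part by 10:
= 1/10 + (3/5)i


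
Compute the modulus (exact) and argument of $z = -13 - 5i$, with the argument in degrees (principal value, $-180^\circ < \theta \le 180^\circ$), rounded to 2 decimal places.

|z| = sqrt((-13)^2 + (-5)^2) = sqrt(194)
arg(z) = arctan(b/a) = arctan(-5/-13) (quadrant-adjusted) = -158.96°


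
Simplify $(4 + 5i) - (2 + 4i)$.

(4 - 2) + (5 - 4)i = 2 + i


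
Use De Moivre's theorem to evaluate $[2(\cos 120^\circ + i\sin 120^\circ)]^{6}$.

By De Moivre: z^n = r^n(cos(nθ) + i sin(nθ))
= 2^6(cos(6*120°) + i sin(6*120°))
= 64(cos 0° + i sin 0°)
= 64


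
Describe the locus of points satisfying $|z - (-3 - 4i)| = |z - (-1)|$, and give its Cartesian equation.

|z - z1| = |z - z2| means z is equidistant from z1 and z2,
i.e. the perpendicular bisector of the segment from (-3, -4) to (-1, 0) (midpoint (-2, -2)).
With z = x + yi, square both sides:
(x - (-3))^2 + (y - (-4))^2 = (x - (-1))^2 + (y - 0)^2
The x^2 and y^2 terms cancel: 4x + 8y = 1 - 25 = -24
Simplify: x + 2y = -6
Locus: Perpendicular bisector of the segment from (-3, -4) to (-1, 0): the line x + 2y = -6


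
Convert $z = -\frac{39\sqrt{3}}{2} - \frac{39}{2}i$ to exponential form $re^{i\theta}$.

r = |z| = sqrt((-39*sqrt(3)/2)^2 + (-39/2)^2) = sqrt(4563/4 + 1521/4) = sqrt(1521) = 39
θ = arctan(b/a) = arctan(-19.5/-33.775) (quadrant-adjusted) = 210° = 7π/6
z = 39e^(i*7π/6)


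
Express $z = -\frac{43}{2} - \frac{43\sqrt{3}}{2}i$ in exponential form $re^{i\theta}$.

r = |z| = sqrt((-43/2)^2 + (-43*sqrt(3)/2)^2) = sqrt(1849/4 + 5547/4) = sqrt(1849) = 43
θ = arctan(b/a) = arctan(-37.2391/-21.5) (quadrant-adjusted) = -120° = -2π/3
z = 43e^(-i*2π/3)


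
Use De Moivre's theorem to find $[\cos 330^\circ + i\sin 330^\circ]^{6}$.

By De Moivre: z^n = r^n(cos(nθ) + i sin(nθ))
= 1^6(cos(6*330°) + i sin(6*330°))
= 1(cos 180° + i sin 180°)
= -1


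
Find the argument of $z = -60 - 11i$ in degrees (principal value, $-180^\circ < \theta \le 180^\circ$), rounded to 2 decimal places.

θ = arctan(b/a) = arctan(-11/-60) (quadrant-adjusted) = -169.61°


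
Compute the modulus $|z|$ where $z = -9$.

|z| = sqrt(a^2 + b^2) = sqrt((-9)^2 + 0^2) = sqrt(81) = 9


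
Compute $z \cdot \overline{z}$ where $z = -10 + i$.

z * conjugate(z) = |z|^2 = a^2 + b^2
= (-10)^2 + 1^2 = 101


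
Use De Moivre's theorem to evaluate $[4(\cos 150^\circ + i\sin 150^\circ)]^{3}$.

By De Moivre: z^n = r^n(cos(nθ) + i sin(nθ))
= 4^3(cos(3*150°) + i sin(3*150°))
= 64(cos 90° + i sin 90°)
= 64i


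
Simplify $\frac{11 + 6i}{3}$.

Divisor is real, so divide each part by 3:
= 11/3 + 2i


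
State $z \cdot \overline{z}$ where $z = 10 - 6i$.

z * conjugate(z) = |z|^2 = a^2 + b^2
= 10^2 + (-6)^2 = 136


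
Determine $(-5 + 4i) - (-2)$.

(-5 - (-2)) + (4 - 0)i = -3 + 4i


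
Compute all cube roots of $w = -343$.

|w| = 343, arg(w) = 180°
Root modulus = 343^(1/3) = 7
Root arguments: θ_k = (180° + 360°k)/3 for k = 0, 1, ..., 2
Roots: 7/2 + (7*sqrt(3)/2)i, -7, 7/2 - (7*sqrt(3)/2)i


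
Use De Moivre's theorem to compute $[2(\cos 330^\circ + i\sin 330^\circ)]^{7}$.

By De Moivre: z^n = r^n(cos(nθ) + i sin(nθ))
= 2^7(cos(7*330°) + i sin(7*330°))
= 128(cos 150° + i sin 150°)
= -64*sqrt(3) + 64i


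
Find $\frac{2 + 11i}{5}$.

Divisor is real, so divide each part by 5:
= 2/5 + (11/5)i


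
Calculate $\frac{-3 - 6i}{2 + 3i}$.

Multiply numerator and denominator by conjugate (2 - 3i):
= (-3 - 6i)(2 - 3i) / (2^2 + 3^2)
= (-24 - 3i) / 13
= -24/13 - (3/13)i


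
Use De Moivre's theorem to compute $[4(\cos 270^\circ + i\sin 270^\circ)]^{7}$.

By De Moivre: z^n = r^n(cos(nθ) + i sin(nθ))
= 4^7(cos(7*270°) + i sin(7*270°))
= 16384(cos 90° + i sin 90°)
= 16384i


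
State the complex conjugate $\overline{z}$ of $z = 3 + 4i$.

If z = a + bi, then conjugate(z) = a - bi
conjugate(3 + 4i) = 3 - 4i


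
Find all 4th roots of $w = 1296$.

|w| = 1296, arg(w) = 0°
Root modulus = 1296^(1/4) = 6
Root arguments: θ_k = (0° + 360°k)/4 for k = 0, 1, ..., 3
Roots: 6, 6i, -6, -6i


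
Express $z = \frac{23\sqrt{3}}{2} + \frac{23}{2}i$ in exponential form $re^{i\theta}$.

r = |z| = sqrt((23*sqrt(3)/2)^2 + (23/2)^2) = sqrt(1587/4 + 529/4) = sqrt(529) = 23
θ = arctan(b/a) = arctan(11.5/19.9186) (quadrant-adjusted) = 30° = π/6
z = 23e^(i*π/6)


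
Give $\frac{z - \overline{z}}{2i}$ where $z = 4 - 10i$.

z - conjugate(z) = 2bi
(z - conjugate(z))/(2i) = 2bi/(2i) = b = -10


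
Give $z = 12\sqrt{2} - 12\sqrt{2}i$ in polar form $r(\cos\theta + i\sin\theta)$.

r = |z| = sqrt(a^2 + b^2) = sqrt((12*sqrt(2))^2 + (-12*sqrt(2))^2) = sqrt(288 + 288) = sqrt(576) = 24
θ = arctan(b/a) = arctan(-16.9706/16.9706) (quadrant-adjusted) = 315°
z = 24(cos 315° + i sin 315°)


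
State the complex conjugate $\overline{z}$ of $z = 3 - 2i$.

If z = a + bi, then conjugate(z) = a - bi
conjugate(3 - 2i) = 3 + 2i


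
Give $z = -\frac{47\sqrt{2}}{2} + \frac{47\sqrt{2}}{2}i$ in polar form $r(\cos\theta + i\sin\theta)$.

r = |z| = sqrt(a^2 + b^2) = sqrt((-47*sqrt(2)/2)^2 + (47*sqrt(2)/2)^2) = sqrt(2209/2 + 2209/2) = sqrt(2209) = 47
θ = arctan(b/a) = arctan(33.234/-33.234) (quadrant-adjusted) = 135°
z = 47(cos 135° + i sin 135°)


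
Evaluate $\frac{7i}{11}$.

Divisor is real, so divide each part by 11:
= 0 + (7/11)i


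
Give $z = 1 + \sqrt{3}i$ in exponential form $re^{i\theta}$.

r = |z| = sqrt((1)^2 + (sqrt(3))^2) = sqrt(1 + 3) = sqrt(4) = 2
θ = arctan(b/a) = arctan(1.7321/1) (quadrant-adjusted) = 60° = π/3
z = 2e^(i*π/3)


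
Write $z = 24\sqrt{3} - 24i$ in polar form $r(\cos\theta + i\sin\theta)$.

r = |z| = sqrt(a^2 + b^2) = sqrt((24*sqrt(3))^2 + (-24)^2) = sqrt(1728 + 576) = sqrt(2304) = 48
θ = arctan(b/a) = arctan(-24/41.5692) (quadrant-adjusted) = 330°
z = 48(cos 330° + i sin 330°)


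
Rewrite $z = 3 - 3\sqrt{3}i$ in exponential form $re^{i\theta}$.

r = |z| = sqrt((3)^2 + (-3*sqrt(3))^2) = sqrt(9 + 27) = sqrt(36) = 6
θ = arctan(b/a) = arctan(-5.1962/3) (quadrant-adjusted) = -60° = -π/3
z = 6e^(-i*π/3)


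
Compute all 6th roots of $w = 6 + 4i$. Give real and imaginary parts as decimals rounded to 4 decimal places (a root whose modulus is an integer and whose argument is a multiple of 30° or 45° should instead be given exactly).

|w| = sqrt(52) ≈ 7.211103, arg(w) ≈ 33.690068°
Root modulus = sqrt(52)^(1/6) ≈ 1.389954
Root arguments: θ_k = (arg(w) + 360°k)/6 for k = 0, 1, ..., 5
Compute each root as (root modulus)(cos θ_k + i sin θ_k) using full-precision intermediates, then round to 4 decimal places.
Roots: 1.3833 + 0.1360i, 0.5739 + 1.2660i, -0.8094 + 1.1300i, -1.3833 - 0.1360i, -0.5739 - 1.2660i, 0.8094 - 1.1300i


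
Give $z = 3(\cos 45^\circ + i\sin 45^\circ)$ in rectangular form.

a = r cos θ = 3 * sqrt(2)/2 = 3*sqrt(2)/2
b = r sin θ = 3 * sqrt(2)/2 = 3*sqrt(2)/2
z = 3*sqrt(2)/2 + (3*sqrt(2)/2)i


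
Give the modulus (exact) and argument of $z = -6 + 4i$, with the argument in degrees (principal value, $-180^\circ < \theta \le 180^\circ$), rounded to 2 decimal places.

|z| = sqrt((-6)^2 + 4^2) = sqrt(52)
arg(z) = arctan(b/a) = arctan(4/-6) (quadrant-adjusted) = 146.31°


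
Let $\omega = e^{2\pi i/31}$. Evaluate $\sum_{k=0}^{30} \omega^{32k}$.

Let ζ = ω^32 = e^(2πi·32/31). Since 31 ∤ 32, ζ ≠ 1.
Sum = Σ_{k=0}^{30} ζ^k = (ζ^31 - 1)/(ζ - 1) = (ω^{32·31} - 1)/(ζ - 1) = (1 - 1)/(ζ - 1) = 0


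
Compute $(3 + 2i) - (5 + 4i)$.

(3 - 5) + (2 - 4)i = -2 - 2i


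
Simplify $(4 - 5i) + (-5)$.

(4 + (-5)) + (-5 + 0)i = -1 - 5i


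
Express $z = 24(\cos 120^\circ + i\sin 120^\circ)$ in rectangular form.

a = r cos θ = 24 * -1/2 = -12
b = r sin θ = 24 * sqrt(3)/2 = 12*sqrt(3)
z = -12 + 12*sqrt(3)i


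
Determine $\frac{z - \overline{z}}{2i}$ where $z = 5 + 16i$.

z - conjugate(z) = 2bi
(z - conjugate(z))/(2i) = 2bi/(2i) = b = 16


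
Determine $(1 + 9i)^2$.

(a + bi)^2 = a^2 - b^2 + 2abi
= 1^2 - 9^2 + 2*1*9i
= -80 + 18i


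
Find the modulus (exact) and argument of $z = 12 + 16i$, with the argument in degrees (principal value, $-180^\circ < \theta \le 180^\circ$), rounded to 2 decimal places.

|z| = sqrt(12^2 + 16^2) = 20
arg(z) = arctan(b/a) = arctan(16/12) (quadrant-adjusted) = 53.13°


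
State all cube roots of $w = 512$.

|w| = 512, arg(w) = 0°
Root modulus = 512^(1/3) = 8
Root arguments: θ_k = (0° + 360°k)/3 for k = 0, 1, ..., 2
Roots: 8, -4 + 4*sqrt(3)i, -4 - 4*sqrt(3)i


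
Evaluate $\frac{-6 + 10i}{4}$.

Divisor is real, so divide each part by 4:
= -3/2 + (5/2)i


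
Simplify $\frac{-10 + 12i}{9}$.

Divisor is real, so divide each part by 9:
= -10/9 + (4/3)i


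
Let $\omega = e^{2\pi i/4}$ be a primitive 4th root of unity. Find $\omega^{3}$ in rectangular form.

ω^3 = e^(2πi·3/4) = e^(i·3π/2)
= cos(3π/2) + i sin(3π/2)
= -i


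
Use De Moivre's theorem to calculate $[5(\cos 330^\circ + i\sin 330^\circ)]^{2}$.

By De Moivre: z^n = r^n(cos(nθ) + i sin(nθ))
= 5^2(cos(2*330°) + i sin(2*330°))
= 25(cos 300° + i sin 300°)
= 25/2 - (25*sqrt(3)/2)i


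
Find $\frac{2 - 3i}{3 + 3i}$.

Multiply numerator and denominator by conjugate (3 - 3i):
= (2 - 3i)(3 - 3i) / (3^2 + 3^2)
= (-3 - 15i) / 18
Divide through by 3: (-1 - 5i) / 6
= -1/6 - (5/6)i


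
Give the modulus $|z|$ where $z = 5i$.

|z| = sqrt(a^2 + b^2) = sqrt(0^2 + 5^2) = sqrt(25) = 5


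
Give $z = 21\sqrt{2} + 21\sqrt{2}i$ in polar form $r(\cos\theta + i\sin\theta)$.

r = |z| = sqrt(a^2 + b^2) = sqrt((21*sqrt(2))^2 + (21*sqrt(2))^2) = sqrt(882 + 882) = sqrt(1764) = 42
θ = arctan(b/a) = arctan(29.6985/29.6985) (quadrant-adjusted) = 45°
z = 42(cos 45° + i sin 45°)


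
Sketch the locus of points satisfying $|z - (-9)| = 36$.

|z - z0| = r describes a circle centered at z0 with radius r
Here z0 = -9 and r = 36
Locus: Circle centered at (-9, 0) with radius 36


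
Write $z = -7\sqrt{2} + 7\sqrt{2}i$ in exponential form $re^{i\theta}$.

r = |z| = sqrt((-7*sqrt(2))^2 + (7*sqrt(2))^2) = sqrt(98 + 98) = sqrt(196) = 14
θ = arctan(b/a) = arctan(9.8995/-9.8995) (quadrant-adjusted) = 135° = 3π/4
z = 14e^(i*3π/4)


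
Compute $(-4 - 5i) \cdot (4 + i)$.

(a1*a2 - b1*b2) + (a1*b2 + b1*a2)i
= (-16 - (-5)) + (-4 + (-20))i
= -11 - 24i


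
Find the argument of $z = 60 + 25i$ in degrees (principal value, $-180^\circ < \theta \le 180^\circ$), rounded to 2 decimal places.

θ = arctan(b/a) = arctan(25/60) (quadrant-adjusted) = 22.62°


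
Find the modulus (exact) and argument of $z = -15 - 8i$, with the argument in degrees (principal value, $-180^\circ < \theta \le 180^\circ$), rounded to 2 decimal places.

|z| = sqrt((-15)^2 + (-8)^2) = 17
arg(z) = arctan(b/a) = arctan(-8/-15) (quadrant-adjusted) = -151.93°


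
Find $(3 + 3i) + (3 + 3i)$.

(3 + 3) + (3 + 3)i = 6 + 6i


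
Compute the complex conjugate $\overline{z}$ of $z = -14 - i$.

If z = a + bi, then conjugate(z) = a - bi
conjugate(-14 - i) = -14 + i


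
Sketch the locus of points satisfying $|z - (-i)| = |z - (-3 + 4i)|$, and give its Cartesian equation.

|z - z1| = |z - z2| means z is equidistant from z1 and z2,
i.e. the perpendicular bisector of the segment from (0, -1) to (-3, 4) (midpoint (-3/2, 3/2)).
With z = x + yi, square both sides:
(x - 0)^2 + (y - (-1))^2 = (x - (-3))^2 + (y - 4)^2
The x^2 and y^2 terms cancel: -6x + 10y = 25 - 1 = 24
Simplify: 3x - 5y = -12
Locus: Perpendicular bisector of the segment from (0, -1) to (-3, 4): the line 3x - 5y = -12


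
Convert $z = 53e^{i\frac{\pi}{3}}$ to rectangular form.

a = r cos θ = 53 * 1/2 = 53/2
b = r sin θ = 53 * sqrt(3)/2 = 53*sqrt(3)/2
z = 53/2 + (53*sqrt(3)/2)i


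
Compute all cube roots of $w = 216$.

|w| = 216, arg(w) = 0°
Root modulus = 216^(1/3) = 6
Root arguments: θ_k = (0° + 360°k)/3 for k = 0, 1, ..., 2
Roots: 6, -3 + 3*sqrt(3)i, -3 - 3*sqrt(3)i


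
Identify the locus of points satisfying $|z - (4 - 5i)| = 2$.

|z - z0| = r describes a circle centered at z0 with radius r
Here z0 = 4 - 5i and r = 2
Locus: Circle centered at (4, -5) with radius 2


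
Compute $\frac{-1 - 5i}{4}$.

Divisor is real, so divide each part by 4:
= -1/4 - (5/4)i


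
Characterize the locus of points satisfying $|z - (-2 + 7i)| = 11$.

|z - z0| = r describes a circle centered at z0 with radius r
Here z0 = -2 + 7i and r = 11
Locus: Circle centered at (-2, 7) with radius 11


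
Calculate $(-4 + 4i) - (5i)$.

(-4 - 0) + (4 - 5)i = -4 - i


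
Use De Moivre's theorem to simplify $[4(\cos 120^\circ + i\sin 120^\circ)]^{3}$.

By De Moivre: z^n = r^n(cos(nθ) + i sin(nθ))
= 4^3(cos(3*120°) + i sin(3*120°))
= 64(cos 0° + i sin 0°)
= 64


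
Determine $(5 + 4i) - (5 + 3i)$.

(5 - 5) + (4 - 3)i = i


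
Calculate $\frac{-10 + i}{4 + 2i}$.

Multiply numerator and denominator by conjugate (4 - 2i):
= (-10 + i)(4 - 2i) / (4^2 + 2^2)
= (-38 + 24i) / 20
Divide through by 2: (-19 + 12i) / 10
= -19/10 + (6/5)i


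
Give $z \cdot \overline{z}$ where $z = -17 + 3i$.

z * conjugate(z) = |z|^2 = a^2 + b^2
= (-17)^2 + 3^2 = 298


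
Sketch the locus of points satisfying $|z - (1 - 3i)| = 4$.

|z - z0| = r describes a circle centered at z0 with radius r
Here z0 = 1 - 3i and r = 4
Locus: Circle centered at (1, -3) with radius 4


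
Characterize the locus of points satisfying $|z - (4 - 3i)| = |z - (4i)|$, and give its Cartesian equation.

|z - z1| = |z - z2| means z is equidistant from z1 and z2,
i.e. the perpendicular bisector of the segment from (4, -3) to (0, 4) (midpoint (2, 1/2)).
With z = x + yi, square both sides:
(x - 4)^2 + (y - (-3))^2 = (x - 0)^2 + (y - 4)^2
The x^2 and y^2 terms cancel: -8x + 14y = 16 - 25 = -9
Simplify: 8x - 14y = 9
Locus: Perpendicular bisector of the segment from (4, -3) to (0, 4): the line 8x - 14y = 9


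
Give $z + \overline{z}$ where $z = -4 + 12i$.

z + conjugate(z) = (a + bi) + (a - bi) = 2a
= 2 * (-4) = -8


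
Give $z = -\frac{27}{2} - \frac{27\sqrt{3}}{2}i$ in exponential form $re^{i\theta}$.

r = |z| = sqrt((-27/2)^2 + (-27*sqrt(3)/2)^2) = sqrt(729/4 + 2187/4) = sqrt(729) = 27
θ = arctan(b/a) = arctan(-23.3827/-13.5) (quadrant-adjusted) = -120° = -2π/3
z = 27e^(-i*2π/3)


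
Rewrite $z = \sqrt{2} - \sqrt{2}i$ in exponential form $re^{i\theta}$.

r = |z| = sqrt((sqrt(2))^2 + (-sqrt(2))^2) = sqrt(2 + 2) = sqrt(4) = 2
θ = arctan(b/a) = arctan(-1.4142/1.4142) (quadrant-adjusted) = -45° = -π/4
z = 2e^(-i*π/4)


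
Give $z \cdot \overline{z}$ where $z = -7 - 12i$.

z * conjugate(z) = |z|^2 = a^2 + b^2
= (-7)^2 + (-12)^2 = 193


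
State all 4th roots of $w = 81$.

|w| = 81, arg(w) = 0°
Root modulus = 81^(1/4) = 3
Root arguments: θ_k = (0° + 360°k)/4 for k = 0, 1, ..., 3
Roots: 3, 3i, -3, -3i


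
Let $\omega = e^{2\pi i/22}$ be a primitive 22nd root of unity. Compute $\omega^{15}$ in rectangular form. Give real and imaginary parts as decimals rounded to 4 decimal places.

ω^15 = e^(2πi·15/22) = e^(i·15π/11)
= cos(15π/11) + i sin(15π/11)
= -0.4154 - 0.9096i


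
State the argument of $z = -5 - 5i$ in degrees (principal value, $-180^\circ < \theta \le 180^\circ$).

θ = arctan(b/a) = arctan(-5/-5) (quadrant-adjusted) = -135°


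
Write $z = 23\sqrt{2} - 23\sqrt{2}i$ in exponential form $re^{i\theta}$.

r = |z| = sqrt((23*sqrt(2))^2 + (-23*sqrt(2))^2) = sqrt(1058 + 1058) = sqrt(2116) = 46
θ = arctan(b/a) = arctan(-32.5269/32.5269) (quadrant-adjusted) = -45° = -π/4
z = 46e^(-i*π/4)


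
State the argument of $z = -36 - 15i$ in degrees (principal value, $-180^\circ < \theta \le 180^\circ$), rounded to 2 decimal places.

θ = arctan(b/a) = arctan(-15/-36) (quadrant-adjusted) = -157.38°


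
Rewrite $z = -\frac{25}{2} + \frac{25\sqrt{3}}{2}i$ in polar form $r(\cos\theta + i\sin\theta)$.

r = |z| = sqrt(a^2 + b^2) = sqrt((-25/2)^2 + (25*sqrt(3)/2)^2) = sqrt(625/4 + 1875/4) = sqrt(625) = 25
θ = arctan(b/a) = arctan(21.6506/-12.5) (quadrant-adjusted) = 120°
z = 25(cos 120° + i sin 120°)


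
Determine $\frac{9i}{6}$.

Divisor is real, so divide each part by 6:
= 0 + (3/2)i


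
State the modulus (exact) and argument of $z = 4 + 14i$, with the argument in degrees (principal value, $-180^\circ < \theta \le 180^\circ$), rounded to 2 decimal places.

|z| = sqrt(4^2 + 14^2) = sqrt(212)
arg(z) = arctan(b/a) = arctan(14/4) (quadrant-adjusted) = 74.05°


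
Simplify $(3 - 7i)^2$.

(a + bi)^2 = a^2 - b^2 + 2abi
= 3^2 - (-7)^2 + 2*3*(-7)i
= -40 - 42i


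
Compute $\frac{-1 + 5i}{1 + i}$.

Multiply numerator and denominator by conjugate (1 - i):
= (-1 + 5i)(1 - i) / (1^2 + 1^2)
= (4 + 6i) / 2
= 2 + 3i


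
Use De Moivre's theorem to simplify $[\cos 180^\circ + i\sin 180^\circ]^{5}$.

By De Moivre: z^n = r^n(cos(nθ) + i sin(nθ))
= 1^5(cos(5*180°) + i sin(5*180°))
= 1(cos 180° + i sin 180°)
= -1


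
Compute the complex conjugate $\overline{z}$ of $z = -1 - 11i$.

If z = a + bi, then conjugate(z) = a - bi
conjugate(-1 - 11i) = -1 + 11i


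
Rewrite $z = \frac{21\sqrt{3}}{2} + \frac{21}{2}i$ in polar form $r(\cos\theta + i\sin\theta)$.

r = |z| = sqrt(a^2 + b^2) = sqrt((21*sqrt(3)/2)^2 + (21/2)^2) = sqrt(1323/4 + 441/4) = sqrt(441) = 21
θ = arctan(b/a) = arctan(10.5/18.1865) (quadrant-adjusted) = 30°
z = 21(cos 30° + i sin 30°)


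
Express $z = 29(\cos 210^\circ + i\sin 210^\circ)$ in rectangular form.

a = r cos θ = 29 * -sqrt(3)/2 = -29*sqrt(3)/2
b = r sin θ = 29 * -1/2 = -29/2
z = -29*sqrt(3)/2 - (29/2)i


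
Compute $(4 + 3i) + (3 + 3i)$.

(4 + 3) + (3 + 3)i = 7 + 6i


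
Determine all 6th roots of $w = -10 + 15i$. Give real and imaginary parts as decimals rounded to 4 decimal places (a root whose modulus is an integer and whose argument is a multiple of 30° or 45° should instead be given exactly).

|w| = sqrt(325) ≈ 18.027756, arg(w) ≈ 123.690068°
Root modulus = sqrt(325)^(1/6) ≈ 1.619286
Root arguments: θ_k = (arg(w) + 360°k)/6 for k = 0, 1, ..., 5
Compute each root as (root modulus)(cos θ_k + i sin θ_k) using full-precision intermediates, then round to 4 decimal places.
Roots: 1.5156 + 0.5701i, 0.2641 + 1.5976i, -1.2515 + 1.0275i, -1.5156 - 0.5701i, -0.2641 - 1.5976i, 1.2515 - 1.0275i


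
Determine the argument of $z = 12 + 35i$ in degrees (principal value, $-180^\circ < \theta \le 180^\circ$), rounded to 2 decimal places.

θ = arctan(b/a) = arctan(35/12) (quadrant-adjusted) = 71.08°


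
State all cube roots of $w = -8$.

|w| = 8, arg(w) = 180°
Root modulus = 8^(1/3) = 2
Root arguments: θ_k = (180° + 360°k)/3 for k = 0, 1, ..., 2
Roots: 1 + sqrt(3)i, -2, 1 - sqrt(3)i


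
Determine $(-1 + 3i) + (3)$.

(-1 + 3) + (3 + 0)i = 2 + 3i


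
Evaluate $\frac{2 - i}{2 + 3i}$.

Multiply numerator and denominator by conjugate (2 - 3i):
= (2 - i)(2 - 3i) / (2^2 + 3^2)
= (1 - 8i) / 13
= 1/13 - (8/13)i


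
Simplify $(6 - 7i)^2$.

(a + bi)^2 = a^2 - b^2 + 2abi
= 6^2 - (-7)^2 + 2*6*(-7)i
= -13 - 84i


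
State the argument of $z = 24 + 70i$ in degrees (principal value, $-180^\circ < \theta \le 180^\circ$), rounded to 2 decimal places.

θ = arctan(b/a) = arctan(70/24) (quadrant-adjusted) = 71.08°


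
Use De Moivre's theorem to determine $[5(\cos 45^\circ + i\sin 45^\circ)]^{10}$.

By De Moivre: z^n = r^n(cos(nθ) + i sin(nθ))
= 5^10(cos(10*45°) + i sin(10*45°))
= 9765625(cos 90° + i sin 90°)
= 9765625i


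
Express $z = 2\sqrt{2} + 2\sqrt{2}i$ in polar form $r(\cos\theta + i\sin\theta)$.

r = |z| = sqrt(a^2 + b^2) = sqrt((2*sqrt(2))^2 + (2*sqrt(2))^2) = sqrt(8 + 8) = sqrt(16) = 4
θ = arctan(b/a) = arctan(2.8284/2.8284) (quadrant-adjusted) = 45°
z = 4(cos 45° + i sin 45°)


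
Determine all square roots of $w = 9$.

|w| = 9, arg(w) = 0°
Root modulus = 9^(1/2) = 3
Root arguments: θ_k = (0° + 360°k)/2 for k = 0, 1, ..., 1
Roots: 3, -3


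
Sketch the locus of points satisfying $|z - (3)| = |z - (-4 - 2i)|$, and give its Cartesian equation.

|z - z1| = |z - z2| means z is equidistant from z1 and z2,
i.e. the perpendicular bisector of the segment from (3, 0) to (-4, -2) (midpoint (-1/2, -1)).
With z = x + yi, square both sides:
(x - 3)^2 + (y - 0)^2 = (x - (-4))^2 + (y - (-2))^2
The x^2 and y^2 terms cancel: -14x + (-4)y = 20 - 9 = 11
Simplify: 14x + 4y = -11
Locus: Perpendicular bisector of the segment from (3, 0) to (-4, -2): the line 14x + 4y = -11


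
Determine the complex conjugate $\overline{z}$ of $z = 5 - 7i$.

If z = a + bi, then conjugate(z) = a - bi
conjugate(5 - 7i) = 5 + 7i


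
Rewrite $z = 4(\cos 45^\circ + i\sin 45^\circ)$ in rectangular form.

a = r cos θ = 4 * sqrt(2)/2 = 2*sqrt(2)
b = r sin θ = 4 * sqrt(2)/2 = 2*sqrt(2)
z = 2*sqrt(2) + 2*sqrt(2)i


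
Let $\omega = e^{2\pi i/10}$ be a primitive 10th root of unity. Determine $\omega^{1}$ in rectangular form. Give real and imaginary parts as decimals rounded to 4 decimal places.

ω^1 = e^(2πi·1/10) = e^(i·1π/5)
= cos(1π/5) + i sin(1π/5)
= 0.8090 + 0.5878i


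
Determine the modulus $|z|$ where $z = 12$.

|z| = sqrt(a^2 + b^2) = sqrt(12^2 + 0^2) = sqrt(144) = 12


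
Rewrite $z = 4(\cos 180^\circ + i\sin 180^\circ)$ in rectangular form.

a = r cos θ = 4 * -1 = -4
b = r sin θ = 4 * 0 = 0
z = -4


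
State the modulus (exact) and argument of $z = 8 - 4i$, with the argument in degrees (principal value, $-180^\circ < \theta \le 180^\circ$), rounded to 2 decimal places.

|z| = sqrt(8^2 + (-4)^2) = sqrt(80)
arg(z) = arctan(b/a) = arctan(-4/8) (quadrant-adjusted) = -26.57°


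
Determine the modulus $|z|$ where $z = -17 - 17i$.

|z| = sqrt(a^2 + b^2) = sqrt((-17)^2 + (-17)^2) = sqrt(578) = sqrt(578)


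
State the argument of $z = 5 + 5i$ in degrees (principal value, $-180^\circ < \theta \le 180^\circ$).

θ = arctan(b/a) = arctan(5/5) (quadrant-adjusted) = 45°


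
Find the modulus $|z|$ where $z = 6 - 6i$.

|z| = sqrt(a^2 + b^2) = sqrt(6^2 + (-6)^2) = sqrt(72) = sqrt(72)


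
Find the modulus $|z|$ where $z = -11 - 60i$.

|z| = sqrt(a^2 + b^2) = sqrt((-11)^2 + (-60)^2) = sqrt(3721) = 61


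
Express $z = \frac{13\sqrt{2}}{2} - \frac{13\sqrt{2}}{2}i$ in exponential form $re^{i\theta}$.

r = |z| = sqrt((13*sqrt(2)/2)^2 + (-13*sqrt(2)/2)^2) = sqrt(169/2 + 169/2) = sqrt(169) = 13
θ = arctan(b/a) = arctan(-9.1924/9.1924) (quadrant-adjusted) = -45° = -π/4
z = 13e^(-i*π/4)


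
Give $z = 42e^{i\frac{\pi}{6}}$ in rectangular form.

a = r cos θ = 42 * sqrt(3)/2 = 21*sqrt(3)
b = r sin θ = 42 * 1/2 = 21
z = 21*sqrt(3) + 21i


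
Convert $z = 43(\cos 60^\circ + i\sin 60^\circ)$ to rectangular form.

a = r cos θ = 43 * 1/2 = 43/2
b = r sin θ = 43 * sqrt(3)/2 = 43*sqrt(3)/2
z = 43/2 + (43*sqrt(3)/2)i


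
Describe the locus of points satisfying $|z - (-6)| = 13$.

|z - z0| = r describes a circle centered at z0 with radius r
Here z0 = -6 and r = 13
Locus: Circle centered at (-6, 0) with radius 13


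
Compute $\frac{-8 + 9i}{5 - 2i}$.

Multiply numerator and denominator by conjugate (5 + 2i):
= (-8 + 9i)(5 + 2i) / (5^2 + (-2)^2)
= (-58 + 29i) / 29
= -2 + i


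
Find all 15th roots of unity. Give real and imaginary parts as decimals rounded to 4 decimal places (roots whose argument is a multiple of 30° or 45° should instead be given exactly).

ω_k = e^(2πik/15) = cos(2πk/15) + i sin(2πk/15) for k = 0, 1, ..., 14
Roots: 1, 0.9135 + 0.4067i, 0.6691 + 0.7431i, 0.3090 + 0.9511i, -0.1045 + 0.9945i, -1/2 + (sqrt(3)/2)i, -0.8090 + 0.5878i, -0.9781 + 0.2079i, -0.9781 - 0.2079i, -0.8090 - 0.5878i, -1/2 - (sqrt(3)/2)i, -0.1045 - 0.9945i, 0.3090 - 0.9511i, 0.6691 - 0.7431i, 0.9135 - 0.4067i


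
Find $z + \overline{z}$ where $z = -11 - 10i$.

z + conjugate(z) = (a + bi) + (a - bi) = 2a
= 2 * (-11) = -22


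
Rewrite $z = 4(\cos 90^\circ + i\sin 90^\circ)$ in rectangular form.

a = r cos θ = 4 * 0 = 0
b = r sin θ = 4 * 1 = 4
z = 4i


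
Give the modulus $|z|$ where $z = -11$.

|z| = sqrt(a^2 + b^2) = sqrt((-11)^2 + 0^2) = sqrt(121) = 11


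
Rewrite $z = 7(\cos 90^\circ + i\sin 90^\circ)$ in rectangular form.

a = r cos θ = 7 * 0 = 0
b = r sin θ = 7 * 1 = 7
z = 7i


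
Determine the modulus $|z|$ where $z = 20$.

|z| = sqrt(a^2 + b^2) = sqrt(20^2 + 0^2) = sqrt(400) = 20


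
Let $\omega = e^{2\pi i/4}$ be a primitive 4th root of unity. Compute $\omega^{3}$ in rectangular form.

ω^3 = e^(2πi·3/4) = e^(i·3π/2)
= cos(3π/2) + i sin(3π/2)
= -i


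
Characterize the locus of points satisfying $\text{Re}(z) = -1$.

Re(z) = x where z = x + yi; the equation x = -1 is satisfied by all points with that x-coordinate
Locus: Vertical line x = -1


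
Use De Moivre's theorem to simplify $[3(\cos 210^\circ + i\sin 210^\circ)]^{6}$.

By De Moivre: z^n = r^n(cos(nθ) + i sin(nθ))
= 3^6(cos(6*210°) + i sin(6*210°))
= 729(cos 180° + i sin 180°)
= -729


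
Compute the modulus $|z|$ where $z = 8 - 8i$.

|z| = sqrt(a^2 + b^2) = sqrt(8^2 + (-8)^2) = sqrt(128) = sqrt(128)


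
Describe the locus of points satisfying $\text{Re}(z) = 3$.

Re(z) = x where z = x + yi; the equation x = 3 is satisfied by all points with that x-coordinate
Locus: Vertical line x = 3


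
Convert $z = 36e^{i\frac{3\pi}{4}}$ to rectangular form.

a = r cos θ = 36 * -sqrt(2)/2 = -18*sqrt(2)
b = r sin θ = 36 * sqrt(2)/2 = 18*sqrt(2)
z = -18*sqrt(2) + 18*sqrt(2)i


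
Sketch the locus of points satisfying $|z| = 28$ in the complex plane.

|z| = 28 means sqrt(x^2 + y^2) = 28
This is a circle of radius 28 centered at the origin


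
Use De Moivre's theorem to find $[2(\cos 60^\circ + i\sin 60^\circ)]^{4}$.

By De Moivre: z^n = r^n(cos(nθ) + i sin(nθ))
= 2^4(cos(4*60°) + i sin(4*60°))
= 16(cos 240° + i sin 240°)
= -8 - 8*sqrt(3)i


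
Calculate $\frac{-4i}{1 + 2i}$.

Multiply numerator and denominator by conjugate (1 - 2i):
= (-4i)(1 - 2i) / (1^2 + 2^2)
= (-8 - 4i) / 5
= -8/5 - (4/5)i


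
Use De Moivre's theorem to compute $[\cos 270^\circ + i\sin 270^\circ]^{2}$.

By De Moivre: z^n = r^n(cos(nθ) + i sin(nθ))
= 1^2(cos(2*270°) + i sin(2*270°))
= 1(cos 180° + i sin 180°)
= -1


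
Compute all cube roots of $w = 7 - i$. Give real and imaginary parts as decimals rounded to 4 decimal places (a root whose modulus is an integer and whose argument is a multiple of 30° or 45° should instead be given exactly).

|w| = sqrt(50) ≈ 7.071068, arg(w) ≈ 351.869898°
Root modulus = sqrt(50)^(1/3) ≈ 1.919383
Root arguments: θ_k = (arg(w) + 360°k)/3 for k = 0, 1, ..., 2
Compute each root as (root modulus)(cos θ_k + i sin θ_k) using full-precision intermediates, then round to 4 decimal places.
Roots: -0.8800 + 1.7058i, -1.0372 - 1.6150i, 1.9172 - 0.0908i


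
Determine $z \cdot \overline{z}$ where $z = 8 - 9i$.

z * conjugate(z) = |z|^2 = a^2 + b^2
= 8^2 + (-9)^2 = 145


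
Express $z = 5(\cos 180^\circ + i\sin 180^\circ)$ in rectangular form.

a = r cos θ = 5 * -1 = -5
b = r sin θ = 5 * 0 = 0
z = -5


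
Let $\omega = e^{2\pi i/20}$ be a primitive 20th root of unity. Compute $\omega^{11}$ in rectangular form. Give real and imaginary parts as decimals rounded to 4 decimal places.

ω^11 = e^(2πi·11/20) = e^(i·11π/10)
= cos(11π/10) + i sin(11π/10)
= -0.9511 - 0.3090i
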